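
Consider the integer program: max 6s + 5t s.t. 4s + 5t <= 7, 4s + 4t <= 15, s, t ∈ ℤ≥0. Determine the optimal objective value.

6

Relaxing integrality, the LP optimum is 10.50 at (s,t) = (1.75, 0), which is not an integer point.
(s,t)=(1,0): 4·1+5·0=4≤7, 4·1+4·0=4≤15, objective 6.
(s,t)=(0,1): 4·0+5·1=5≤7, 4·0+4·1=4≤15, objective 5.
(s,t)=(0,0): 4·0+5·0=0≤7, 4·0+4·0=0≤15, objective 0.
The best lattice point is (1,0), giving 6.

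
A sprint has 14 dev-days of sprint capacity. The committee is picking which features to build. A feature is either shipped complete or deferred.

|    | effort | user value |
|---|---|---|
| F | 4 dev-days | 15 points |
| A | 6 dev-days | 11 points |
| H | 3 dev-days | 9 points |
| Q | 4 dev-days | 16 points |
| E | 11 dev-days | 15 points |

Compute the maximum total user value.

Take F, A, and Q: effort 4 + 6 + 4 = 14 ≤ 14, user value 15 + 11 + 16 = 42.
No other feasible combination does better.

42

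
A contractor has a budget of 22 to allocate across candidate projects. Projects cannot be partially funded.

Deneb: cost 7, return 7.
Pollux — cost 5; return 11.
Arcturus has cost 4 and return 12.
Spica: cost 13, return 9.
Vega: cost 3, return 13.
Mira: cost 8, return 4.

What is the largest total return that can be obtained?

Allowing fractional choices, the relaxed optimum would be about 45.1, but projects are indivisible.
Deneb + Pollux + Arcturus + Vega: cost 7 + 5 + 4 + 3 = 19 ≤ 22, return 7 + 11 + 12 + 13 = 43.
Pollux + Arcturus + Vega + Mira: cost 5 + 4 + 3 + 8 = 20 ≤ 22, return 11 + 12 + 13 + 4 = 40.
Pollux + Arcturus + Vega: cost 5 + 4 + 3 = 12 ≤ 22, return 11 + 12 + 13 = 36.
Best is Deneb, Pollux, Arcturus, and Vega with total return 43.

43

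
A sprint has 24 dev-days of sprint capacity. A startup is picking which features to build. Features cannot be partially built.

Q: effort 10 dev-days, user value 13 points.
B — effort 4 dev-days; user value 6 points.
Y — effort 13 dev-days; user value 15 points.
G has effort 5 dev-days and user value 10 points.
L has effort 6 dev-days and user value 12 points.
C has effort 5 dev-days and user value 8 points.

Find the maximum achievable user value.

Allowing fractional choices, the relaxed optimum would be about 41.2, but features are indivisible.
Q + B + G + C: effort 10 + 4 + 5 + 5 = 24 ≤ 24, user value 13 + 6 + 10 + 8 = 37.
B + G + L + C: effort 4 + 5 + 6 + 5 = 20 ≤ 24, user value 6 + 10 + 12 + 8 = 36.
Y + G + L: effort 13 + 5 + 6 = 24 ≤ 24, user value 15 + 10 + 12 = 37.
The maximum user value is 37; one optimal choice is Y, G, and L.

37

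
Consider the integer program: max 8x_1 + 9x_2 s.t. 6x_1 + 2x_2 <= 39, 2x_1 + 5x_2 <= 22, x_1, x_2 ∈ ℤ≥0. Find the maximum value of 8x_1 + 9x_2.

58

(x_1,x_2)=(5,2): 6·5+2·2=34≤39, 2·5+5·2=20≤22, objective 58.
(x_1,x_2)=(6,1): 6·6+2·1=38≤39, 2·6+5·1=17≤22, objective 57.
(x_1,x_2)=(4,2): 6·4+2·2=28≤39, 2·4+5·2=18≤22, objective 50.
(x_1,x_2)=(5,1): 6·5+2·1=32≤39, 2·5+5·1=15≤22, objective 49.
The best lattice point is (5,2), giving 58.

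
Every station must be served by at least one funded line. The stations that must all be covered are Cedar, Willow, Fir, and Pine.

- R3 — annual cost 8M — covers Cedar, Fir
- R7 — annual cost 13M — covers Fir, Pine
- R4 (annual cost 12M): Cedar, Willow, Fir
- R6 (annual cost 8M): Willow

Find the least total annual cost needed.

The greedy cost-per-new-station heuristic would pick R3, R6, and R7 for 29, but a cheaper cover exists.
Choose R7 and R4: together they cover Cedar, Willow, Fir, Pine — every station.
Total annual cost: 13 + 12 = 25.
No cover costs less than 25.

25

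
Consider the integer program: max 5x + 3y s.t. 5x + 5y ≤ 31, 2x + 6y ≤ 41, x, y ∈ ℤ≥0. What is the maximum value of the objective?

Relaxing integrality, the LP optimum is 31.00 at (x,y) = (6.2, 0), which is not an integer point.
(x,y)=(6,0) is feasible, giving 30.
(x,y)=(5,1) is feasible, giving 28.
(x,y)=(5,0) is feasible, giving 25.
No feasible integer point exceeds 30.

30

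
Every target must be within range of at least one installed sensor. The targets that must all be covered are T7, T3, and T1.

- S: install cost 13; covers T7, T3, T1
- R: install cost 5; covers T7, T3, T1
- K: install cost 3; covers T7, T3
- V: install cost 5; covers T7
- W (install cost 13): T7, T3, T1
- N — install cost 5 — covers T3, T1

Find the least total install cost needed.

This is an integer covering problem.
The greedy cost-per-new-target heuristic would pick K and R for 8, but a cheaper cover exists.
R alone covers T7, T3, T1 — every target.
Total install cost: 5.
No cover costs less than 5.

5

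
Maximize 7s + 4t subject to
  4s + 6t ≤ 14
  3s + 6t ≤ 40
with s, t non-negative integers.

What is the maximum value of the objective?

21

The continuous relaxation peaks at (3.5, 0) with value 24.50; rounding to a feasible lattice point costs some objective.
(s,t)=(3,0): 4·3+6·0=12≤14, 3·3+6·0=9≤40, objective 21.
(s,t)=(2,1): 4·2+6·1=14≤14, 3·2+6·1=12≤40, objective 18.
(s,t)=(2,0): 4·2+6·0=8≤14, 3·2+6·0=6≤40, objective 14.
The best lattice point is (3,0), giving 21.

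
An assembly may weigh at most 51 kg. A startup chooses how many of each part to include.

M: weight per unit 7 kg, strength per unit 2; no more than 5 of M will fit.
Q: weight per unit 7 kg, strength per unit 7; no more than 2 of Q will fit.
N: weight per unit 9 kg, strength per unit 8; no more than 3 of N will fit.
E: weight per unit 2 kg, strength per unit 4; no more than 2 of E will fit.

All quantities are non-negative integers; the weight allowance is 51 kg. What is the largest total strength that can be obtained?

46

This is a bounded integer knapsack.
Take 2×Q, 3×N, and 2×E: weight 45 ≤ 51, strength 2·7 + 3·8 + 2·4 = 46.
E has the best ratio (4/2) and is taken to its limit of 2; remaining capacity is filled optimally with the others.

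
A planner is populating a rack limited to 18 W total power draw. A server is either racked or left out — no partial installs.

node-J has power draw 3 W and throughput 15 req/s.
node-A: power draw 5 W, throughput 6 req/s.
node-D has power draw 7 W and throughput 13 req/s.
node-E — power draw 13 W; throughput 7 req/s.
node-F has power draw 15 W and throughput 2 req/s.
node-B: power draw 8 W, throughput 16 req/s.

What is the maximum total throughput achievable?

Treat it as a binary knapsack problem.
node-J + node-D + node-B: power draw 3 + 7 + 8 = 18 ≤ 18, throughput 15 + 13 + 16 = 44.
node-J + node-A + node-B: power draw 3 + 5 + 8 = 16 ≤ 18, throughput 15 + 6 + 16 = 37.
node-J + node-A + node-D: power draw 3 + 5 + 7 = 15 ≤ 18, throughput 15 + 6 + 13 = 34.
Best is node-J, node-D, and node-B with total throughput 44.

44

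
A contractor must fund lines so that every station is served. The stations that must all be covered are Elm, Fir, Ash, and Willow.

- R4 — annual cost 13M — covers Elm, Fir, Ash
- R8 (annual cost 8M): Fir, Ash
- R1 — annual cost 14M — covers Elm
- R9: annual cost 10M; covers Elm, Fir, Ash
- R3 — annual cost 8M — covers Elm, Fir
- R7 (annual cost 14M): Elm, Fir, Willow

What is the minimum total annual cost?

This is a weighted set-cover instance.
Choose R8 and R7: together they cover Elm, Fir, Ash, Willow — every station.
Total annual cost: 8 + 14 = 22.

22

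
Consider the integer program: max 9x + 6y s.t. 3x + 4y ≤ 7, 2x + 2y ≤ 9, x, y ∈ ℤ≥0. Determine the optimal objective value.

18

The continuous relaxation peaks at (2.33, 0) with value 21.00; rounding to a feasible lattice point costs some objective.
(x,y)=(2,0): 3·2+4·0=6≤7, 2·2+2·0=4≤9, objective 18.
(x,y)=(1,1): 3·1+4·1=7≤7, 2·1+2·1=4≤9, objective 15.
(x,y)=(1,0): 3·1+4·0=3≤7, 2·1+2·0=2≤9, objective 9.
No feasible integer point exceeds 18.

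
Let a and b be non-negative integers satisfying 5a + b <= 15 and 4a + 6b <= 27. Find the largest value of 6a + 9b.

39

Relaxing integrality, the LP optimum is 40.50 at (a,b) = (0, 4.5), which is not an integer point.
(a,b)=(2,3): 5·2+1·3=13≤15, 4·2+6·3=26≤27, objective 39.
(a,b)=(0,4): 5·0+1·4=4≤15, 4·0+6·4=24≤27, objective 36.
(a,b)=(1,3): 5·1+1·3=8≤15, 4·1+6·3=22≤27, objective 33.
(a,b)=(2,2): 5·2+1·2=12≤15, 4·2+6·2=20≤27, objective 30.
No feasible integer point exceeds 39.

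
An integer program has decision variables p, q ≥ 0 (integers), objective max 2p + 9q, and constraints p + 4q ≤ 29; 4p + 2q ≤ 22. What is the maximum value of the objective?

65

The continuous relaxation peaks at (0, 7.25) with value 65.25; rounding to a feasible lattice point costs some objective.
(p,q)=(1,7): 1·1+4·7=29≤29, 4·1+2·7=18≤22, objective 65.
(p,q)=(0,7): 1·0+4·7=28≤29, 4·0+2·7=14≤22, objective 63.
(p,q)=(2,6): 1·2+4·6=26≤29, 4·2+2·6=20≤22, objective 58.
No feasible integer point exceeds 65.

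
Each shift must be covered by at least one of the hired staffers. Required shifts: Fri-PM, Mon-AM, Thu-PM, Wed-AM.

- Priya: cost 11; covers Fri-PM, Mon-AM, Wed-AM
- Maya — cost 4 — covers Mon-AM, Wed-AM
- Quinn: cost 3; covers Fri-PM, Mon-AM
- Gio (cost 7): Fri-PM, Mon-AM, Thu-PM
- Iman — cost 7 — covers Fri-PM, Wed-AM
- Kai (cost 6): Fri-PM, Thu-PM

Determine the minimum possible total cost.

10

The greedy cost-per-new-shift heuristic would pick Quinn, Maya, and Kai for 13, but a cheaper cover exists.
Choose Maya and Kai: together they cover Fri-PM, Mon-AM, Thu-PM, Wed-AM — every shift.
Total cost: 4 + 6 = 10.
No cover costs less than 10.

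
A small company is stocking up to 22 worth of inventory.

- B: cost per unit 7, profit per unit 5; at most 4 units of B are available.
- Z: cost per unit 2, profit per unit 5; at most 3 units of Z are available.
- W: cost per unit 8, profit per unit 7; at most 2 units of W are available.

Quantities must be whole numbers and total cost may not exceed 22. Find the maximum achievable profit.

1×B, 3×Z, and 1×W: cost 21 ≤ 22, profit 1·5 + 3·5 + 1·7 = 27.
3×Z and 2×W: cost 22 ≤ 22, profit 3·5 + 2·7 = 29.
Best is 29.

29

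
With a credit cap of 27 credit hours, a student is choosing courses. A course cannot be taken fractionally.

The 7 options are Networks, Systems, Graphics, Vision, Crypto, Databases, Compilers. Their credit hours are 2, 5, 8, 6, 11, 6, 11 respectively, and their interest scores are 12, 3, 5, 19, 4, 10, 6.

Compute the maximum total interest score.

49

Treat it as a binary knapsack problem.
Take Networks, Systems, Graphics, Vision, and Databases: credit hours 2 + 5 + 8 + 6 + 6 = 27 ≤ 27, interest score 12 + 3 + 5 + 19 + 10 = 49.
No other feasible combination does better.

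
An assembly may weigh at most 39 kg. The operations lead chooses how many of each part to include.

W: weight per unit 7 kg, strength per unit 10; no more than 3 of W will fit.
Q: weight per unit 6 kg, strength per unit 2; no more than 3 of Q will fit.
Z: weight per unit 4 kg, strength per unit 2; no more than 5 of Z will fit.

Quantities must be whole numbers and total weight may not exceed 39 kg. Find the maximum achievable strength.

38

W has the best ratio (10/7); taking only W gives at most 3×10 = 30 (stopped by the supply cap of 3).
Mixing does better — 3×W and 4×Z: weight 37 ≤ 39, strength 3·10 + 4·2 = 38.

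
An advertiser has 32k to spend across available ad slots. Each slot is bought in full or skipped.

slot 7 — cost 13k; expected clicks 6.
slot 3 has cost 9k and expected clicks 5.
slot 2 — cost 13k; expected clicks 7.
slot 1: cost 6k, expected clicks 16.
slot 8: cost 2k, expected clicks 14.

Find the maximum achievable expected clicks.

Treat it as a binary knapsack problem.
Allowing fractional choices, the relaxed optimum would be about 42.9, but ad slots are indivisible.
slot 7 + slot 3 + slot 1 + slot 8: cost 13 + 9 + 6 + 2 = 30 ≤ 32, expected clicks 6 + 5 + 16 + 14 = 41.
slot 3 + slot 2 + slot 1 + slot 8: cost 9 + 13 + 6 + 2 = 30 ≤ 32, expected clicks 5 + 7 + 16 + 14 = 42.
slot 2 + slot 1 + slot 8: cost 13 + 6 + 2 = 21 ≤ 32, expected clicks 7 + 16 + 14 = 37.
Best is slot 3, slot 2, slot 1, and slot 8 with total expected clicks 42.

42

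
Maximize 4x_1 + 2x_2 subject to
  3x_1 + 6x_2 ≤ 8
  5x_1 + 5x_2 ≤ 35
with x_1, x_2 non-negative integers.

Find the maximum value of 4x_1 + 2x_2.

8

The continuous relaxation peaks at (2.67, 0) with value 10.67; rounding to a feasible lattice point costs some objective.
(x_1,x_2)=(2,0): 3·2+6·0=6≤8, 5·2+5·0=10≤35, objective 8.
(x_1,x_2)=(1,0): 3·1+6·0=3≤8, 5·1+5·0=5≤35, objective 4.
Maximum is 8 at (x_1,x_2)=(2,0).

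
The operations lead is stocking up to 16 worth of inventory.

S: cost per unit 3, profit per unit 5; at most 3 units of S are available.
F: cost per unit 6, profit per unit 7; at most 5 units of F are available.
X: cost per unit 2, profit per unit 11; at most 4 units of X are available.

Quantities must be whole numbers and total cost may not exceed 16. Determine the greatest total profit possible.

Take 2×S and 4×X: cost 14 ≤ 16, profit 2·5 + 4·11 = 54.
X has the best ratio (11/2) and is taken to its limit of 4; remaining capacity is filled optimally with the others.

54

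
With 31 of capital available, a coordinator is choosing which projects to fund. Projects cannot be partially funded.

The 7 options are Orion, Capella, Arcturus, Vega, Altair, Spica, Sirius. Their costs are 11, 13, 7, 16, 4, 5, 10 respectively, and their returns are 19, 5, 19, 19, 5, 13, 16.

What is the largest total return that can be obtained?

This is an integer program with binary decision variables.
Allowing fractional choices, the relaxed optimum would be about 63.8, but projects are indivisible.
Orion + Arcturus + Sirius: cost 11 + 7 + 10 = 28 ≤ 31, return 19 + 19 + 16 = 54.
Orion + Arcturus + Altair + Spica: cost 11 + 7 + 4 + 5 = 27 ≤ 31, return 19 + 19 + 5 + 13 = 56.
Arcturus + Altair + Spica + Sirius: cost 7 + 4 + 5 + 10 = 26 ≤ 31, return 19 + 5 + 13 + 16 = 53.
Best is Orion, Arcturus, Altair, and Spica with total return 56.

56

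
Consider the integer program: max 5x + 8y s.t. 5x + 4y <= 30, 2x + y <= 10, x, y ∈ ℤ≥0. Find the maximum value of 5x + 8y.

56

The continuous relaxation peaks at (0, 7.5) with value 60.00; rounding to a feasible lattice point costs some objective.
(x,y)=(0,7) is feasible, giving 56.
(x,y)=(1,6) is feasible, giving 53.
(x,y)=(0,6) is feasible, giving 48.
No feasible integer point exceeds 56.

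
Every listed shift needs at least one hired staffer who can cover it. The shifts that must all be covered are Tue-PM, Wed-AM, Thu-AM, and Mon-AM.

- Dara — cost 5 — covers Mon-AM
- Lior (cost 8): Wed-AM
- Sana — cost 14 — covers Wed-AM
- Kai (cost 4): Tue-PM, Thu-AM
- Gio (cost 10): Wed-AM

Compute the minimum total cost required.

Choose Dara, Lior, and Kai: together they cover Tue-PM, Wed-AM, Thu-AM, Mon-AM — every shift.
Total cost: 5 + 8 + 4 = 17.

17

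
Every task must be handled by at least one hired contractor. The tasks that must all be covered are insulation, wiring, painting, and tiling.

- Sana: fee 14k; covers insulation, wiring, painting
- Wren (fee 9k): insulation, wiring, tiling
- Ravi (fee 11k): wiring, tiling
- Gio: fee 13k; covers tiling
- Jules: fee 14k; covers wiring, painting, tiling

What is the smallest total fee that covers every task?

This is an integer covering problem.
Choose Sana and Wren: together they cover insulation, wiring, painting, tiling — every task.
Total fee: 14 + 9 = 23.

23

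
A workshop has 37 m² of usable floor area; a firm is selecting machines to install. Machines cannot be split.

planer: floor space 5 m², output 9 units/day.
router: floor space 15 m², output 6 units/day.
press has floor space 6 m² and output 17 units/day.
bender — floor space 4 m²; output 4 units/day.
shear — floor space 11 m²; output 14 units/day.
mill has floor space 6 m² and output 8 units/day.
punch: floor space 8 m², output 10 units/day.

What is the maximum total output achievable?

Take planer, press, shear, mill, and punch: floor space 5 + 6 + 11 + 6 + 8 = 36 ≤ 37, output 9 + 17 + 14 + 8 + 10 = 58.
No other feasible combination does better.

58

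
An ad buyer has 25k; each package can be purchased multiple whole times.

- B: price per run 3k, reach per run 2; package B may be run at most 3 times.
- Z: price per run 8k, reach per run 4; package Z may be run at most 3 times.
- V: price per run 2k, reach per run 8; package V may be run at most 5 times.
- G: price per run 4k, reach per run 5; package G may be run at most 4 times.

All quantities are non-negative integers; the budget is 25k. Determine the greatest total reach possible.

1×B, 5×V, and 3×G: price 25 ≤ 25, reach 1·2 + 5·8 + 3·5 = 57.
5×V and 3×G: price 22 ≤ 25, reach 5·8 + 3·5 = 55.
Best is 57.

57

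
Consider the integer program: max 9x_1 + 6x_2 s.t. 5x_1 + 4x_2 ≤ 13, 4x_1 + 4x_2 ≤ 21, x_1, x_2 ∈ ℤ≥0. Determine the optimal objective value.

21

(x_1,x_2)=(1,2): 5·1+4·2=13≤13, 4·1+4·2=12≤21, objective 21.
(x_1,x_2)=(0,3): 5·0+4·3=12≤13, 4·0+4·3=12≤21, objective 18.
(x_1,x_2)=(2,0): 5·2+4·0=10≤13, 4·2+4·0=8≤21, objective 18.
No feasible integer point exceeds 21.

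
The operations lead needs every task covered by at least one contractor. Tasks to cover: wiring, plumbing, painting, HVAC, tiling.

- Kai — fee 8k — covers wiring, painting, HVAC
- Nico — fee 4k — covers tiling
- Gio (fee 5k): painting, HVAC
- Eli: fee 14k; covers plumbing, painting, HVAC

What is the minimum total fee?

26

This is a weighted set-cover instance.
Choose Kai, Nico, and Eli: together they cover wiring, plumbing, painting, HVAC, tiling — every task.
Total fee: 8 + 4 + 14 = 26.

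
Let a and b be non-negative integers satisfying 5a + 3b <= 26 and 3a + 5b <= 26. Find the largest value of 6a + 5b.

(a,b)=(4,2) is feasible, giving 34.
(a,b)=(3,3) is feasible, giving 33.
(a,b)=(2,4) is feasible, giving 32.
The best lattice point is (4,2), giving 34.

34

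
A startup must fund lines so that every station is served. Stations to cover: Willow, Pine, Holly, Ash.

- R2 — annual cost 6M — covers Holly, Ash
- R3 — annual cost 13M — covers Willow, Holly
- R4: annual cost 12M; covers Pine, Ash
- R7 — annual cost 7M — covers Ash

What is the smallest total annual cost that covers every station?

The greedy cost-per-new-station heuristic would pick R2, R4, and R3 for 31, but a cheaper cover exists.
Choose R3 and R4: together they cover Willow, Pine, Holly, Ash — every station.
Total annual cost: 13 + 12 = 25.
No cover costs less than 25.

25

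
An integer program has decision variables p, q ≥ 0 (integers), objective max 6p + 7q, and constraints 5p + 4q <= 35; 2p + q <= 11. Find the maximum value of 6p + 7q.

The continuous relaxation peaks at (0, 8.75) with value 61.25; rounding to a feasible lattice point costs some objective.
(p,q)=(0,8): 5·0+4·8=32≤35, 2·0+1·8=8≤11, objective 56.
(p,q)=(1,7): 5·1+4·7=33≤35, 2·1+1·7=9≤11, objective 55.
(p,q)=(0,7): 5·0+4·7=28≤35, 2·0+1·7=7≤11, objective 49.
Maximum is 56 at (p,q)=(0,8).

56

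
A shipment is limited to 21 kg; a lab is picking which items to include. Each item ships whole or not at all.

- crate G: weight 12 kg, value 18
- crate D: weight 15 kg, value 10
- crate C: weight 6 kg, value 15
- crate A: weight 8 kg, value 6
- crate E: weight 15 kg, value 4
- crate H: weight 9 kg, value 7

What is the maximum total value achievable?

This is an integer program with binary decision variables.
Take crate G and crate C: weight 12 + 6 = 18 ≤ 21, value 18 + 15 = 33.
No other feasible combination does better.

33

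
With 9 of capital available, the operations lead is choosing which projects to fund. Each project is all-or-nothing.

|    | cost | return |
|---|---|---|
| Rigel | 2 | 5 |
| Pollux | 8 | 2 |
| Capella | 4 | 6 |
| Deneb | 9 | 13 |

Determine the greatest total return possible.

Capella: cost 4 ≤ 9, return 6.
Rigel + Capella: cost 2 + 4 = 6 ≤ 9, return 5 + 6 = 11.
Deneb: cost 9 ≤ 9, return 13.
Best is Deneb with total return 13.

13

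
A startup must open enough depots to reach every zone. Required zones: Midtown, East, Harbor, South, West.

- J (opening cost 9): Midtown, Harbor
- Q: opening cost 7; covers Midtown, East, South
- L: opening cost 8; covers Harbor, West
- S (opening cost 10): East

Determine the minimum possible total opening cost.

Choose Q and L: together they cover Midtown, East, Harbor, South, West — every zone.
Total opening cost: 7 + 8 = 15.
No cover costs less than 15.

15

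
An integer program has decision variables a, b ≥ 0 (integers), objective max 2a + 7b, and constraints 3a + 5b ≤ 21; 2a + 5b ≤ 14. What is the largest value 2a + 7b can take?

18

Relaxing integrality, the LP optimum is 19.60 at (a,b) = (0, 2.8), which is not an integer point.
(a,b)=(2,2): 3·2+5·2=16≤21, 2·2+5·2=14≤14, objective 18.
(a,b)=(1,2): 3·1+5·2=13≤21, 2·1+5·2=12≤14, objective 16.
(a,b)=(0,2): 3·0+5·2=10≤21, 2·0+5·2=10≤14, objective 14.
The best lattice point is (2,2), giving 18.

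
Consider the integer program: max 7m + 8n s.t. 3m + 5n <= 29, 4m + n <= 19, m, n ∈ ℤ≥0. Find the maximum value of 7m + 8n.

(m,n)=(3,4): 3·3+5·4=29≤29, 4·3+1·4=16≤19, objective 53.
(m,n)=(4,3): 3·4+5·3=27≤29, 4·4+1·3=19≤19, objective 52.
(m,n)=(2,4): 3·2+5·4=26≤29, 4·2+1·4=12≤19, objective 46.
The best lattice point is (3,4), giving 53.

53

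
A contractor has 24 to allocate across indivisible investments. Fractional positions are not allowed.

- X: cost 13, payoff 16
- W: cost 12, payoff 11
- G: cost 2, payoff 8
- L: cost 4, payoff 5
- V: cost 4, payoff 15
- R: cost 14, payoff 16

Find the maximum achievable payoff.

Treat it as a binary knapsack problem.
Allowing fractional choices, the relaxed optimum would be about 45.1, but investments are indivisible.
G + L + V + R: cost 2 + 4 + 4 + 14 = 24 ≤ 24, payoff 8 + 5 + 15 + 16 = 44.
X + G + L + V: cost 13 + 2 + 4 + 4 = 23 ≤ 24, payoff 16 + 8 + 5 + 15 = 44.
X + G + V: cost 13 + 2 + 4 = 19 ≤ 24, payoff 16 + 8 + 15 = 39.
The maximum payoff is 44; one optimal choice is X, G, L, and V.

44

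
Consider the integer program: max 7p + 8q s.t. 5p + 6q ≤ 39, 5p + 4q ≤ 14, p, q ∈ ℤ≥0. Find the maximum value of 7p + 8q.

(p,q)=(0,3) is feasible, giving 24.
(p,q)=(1,2) is feasible, giving 23.
(p,q)=(0,2) is feasible, giving 16.
Maximum is 24 at (p,q)=(0,3).

24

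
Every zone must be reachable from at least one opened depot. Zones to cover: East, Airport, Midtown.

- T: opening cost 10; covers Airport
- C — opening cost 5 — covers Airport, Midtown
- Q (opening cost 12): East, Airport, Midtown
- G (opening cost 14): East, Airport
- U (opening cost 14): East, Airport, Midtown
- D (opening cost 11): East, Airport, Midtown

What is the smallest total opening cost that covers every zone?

This is an integer covering problem.
The greedy cost-per-new-zone heuristic would pick C and D for 16, but a cheaper cover exists.
D alone covers East, Airport, Midtown — every zone.
Total opening cost: 11.
No cover costs less than 11.

11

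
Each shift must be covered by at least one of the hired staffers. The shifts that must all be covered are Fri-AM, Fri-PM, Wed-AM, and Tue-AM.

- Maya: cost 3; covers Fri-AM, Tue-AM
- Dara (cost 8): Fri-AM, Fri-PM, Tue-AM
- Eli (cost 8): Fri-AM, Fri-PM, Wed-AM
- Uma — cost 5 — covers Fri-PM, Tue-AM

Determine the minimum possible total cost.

11

This is an integer covering problem.
Choose Maya and Eli: together they cover Fri-AM, Fri-PM, Wed-AM, Tue-AM — every shift.
Total cost: 3 + 8 = 11.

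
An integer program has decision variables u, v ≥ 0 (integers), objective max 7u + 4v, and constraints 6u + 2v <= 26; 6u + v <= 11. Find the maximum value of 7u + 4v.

44

(u,v)=(0,11) is feasible, giving 44.
(u,v)=(0,10) is feasible, giving 40.
No feasible integer point exceeds 44.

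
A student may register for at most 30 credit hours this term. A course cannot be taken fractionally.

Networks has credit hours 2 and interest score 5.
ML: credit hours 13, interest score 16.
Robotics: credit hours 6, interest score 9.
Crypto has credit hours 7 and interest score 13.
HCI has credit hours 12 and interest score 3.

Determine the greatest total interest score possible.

43

Allowing fractional choices, the relaxed optimum would be about 43.5, but courses are indivisible.
Networks + ML + Robotics + Crypto: credit hours 2 + 13 + 6 + 7 = 28 ≤ 30, interest score 5 + 16 + 9 + 13 = 43.
ML + Robotics + Crypto: credit hours 13 + 6 + 7 = 26 ≤ 30, interest score 16 + 9 + 13 = 38.
Best is Networks, ML, Robotics, and Crypto with total interest score 43.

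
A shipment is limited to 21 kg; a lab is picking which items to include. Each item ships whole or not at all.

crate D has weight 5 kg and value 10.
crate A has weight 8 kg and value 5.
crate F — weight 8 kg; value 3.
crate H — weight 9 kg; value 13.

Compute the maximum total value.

23

Allowing fractional choices, the relaxed optimum would be about 27.4, but items are indivisible.
crate A + crate H: weight 8 + 9 = 17 ≤ 21, value 5 + 13 = 18.
crate D + crate H: weight 5 + 9 = 14 ≤ 21, value 10 + 13 = 23.
crate D + crate A + crate F: weight 5 + 8 + 8 = 21 ≤ 21, value 10 + 5 + 3 = 18.
Best is crate D and crate H with total value 23.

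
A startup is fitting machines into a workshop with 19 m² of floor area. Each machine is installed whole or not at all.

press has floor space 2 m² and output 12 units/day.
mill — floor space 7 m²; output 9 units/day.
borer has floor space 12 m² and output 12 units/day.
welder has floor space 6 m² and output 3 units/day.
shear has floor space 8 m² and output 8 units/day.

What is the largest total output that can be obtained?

29

Treat it as a binary knapsack problem.
Allowing fractional choices, the relaxed optimum would be about 31.0, but machines are indivisible.
press + borer: floor space 2 + 12 = 14 ≤ 19, output 12 + 12 = 24.
press + mill + shear: floor space 2 + 7 + 8 = 17 ≤ 19, output 12 + 9 + 8 = 29.
Best is press, mill, and shear with total output 29.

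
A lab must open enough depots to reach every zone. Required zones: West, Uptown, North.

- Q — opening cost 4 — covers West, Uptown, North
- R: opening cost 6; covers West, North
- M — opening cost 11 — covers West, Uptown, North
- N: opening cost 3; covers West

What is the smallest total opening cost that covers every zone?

4

Q alone covers West, Uptown, North — every zone.
Total opening cost: 4.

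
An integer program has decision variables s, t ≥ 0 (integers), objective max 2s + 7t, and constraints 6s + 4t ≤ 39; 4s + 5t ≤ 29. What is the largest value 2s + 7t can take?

37

Relaxing integrality, the LP optimum is 40.60 at (s,t) = (0, 5.8), which is not an integer point.
(s,t)=(1,5): 6·1+4·5=26≤39, 4·1+5·5=29≤29, objective 37.
(s,t)=(0,5): 6·0+4·5=20≤39, 4·0+5·5=25≤29, objective 35.
The best lattice point is (1,5), giving 37.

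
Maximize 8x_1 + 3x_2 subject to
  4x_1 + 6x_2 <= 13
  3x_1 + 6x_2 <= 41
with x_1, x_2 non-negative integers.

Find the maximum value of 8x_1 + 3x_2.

Relaxing integrality, the LP optimum is 26.00 at (x_1,x_2) = (3.25, 0), which is not an integer point.
(x_1,x_2)=(3,0): 4·3+6·0=12≤13, 3·3+6·0=9≤41, objective 24.
(x_1,x_2)=(2,0): 4·2+6·0=8≤13, 3·2+6·0=6≤41, objective 16.
Maximum is 24 at (x_1,x_2)=(3,0).

24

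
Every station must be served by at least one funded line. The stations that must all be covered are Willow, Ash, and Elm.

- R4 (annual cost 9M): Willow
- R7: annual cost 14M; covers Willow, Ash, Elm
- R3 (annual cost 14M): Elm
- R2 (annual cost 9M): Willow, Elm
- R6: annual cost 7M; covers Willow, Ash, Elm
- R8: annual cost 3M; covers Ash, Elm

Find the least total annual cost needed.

7

The greedy cost-per-new-station heuristic would pick R8 and R6 for 10, but a cheaper cover exists.
R6 alone covers Willow, Ash, Elm — every station.
Total annual cost: 7.
No cover costs less than 7.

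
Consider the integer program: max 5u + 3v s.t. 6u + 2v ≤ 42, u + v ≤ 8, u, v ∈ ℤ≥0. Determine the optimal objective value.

36

Relaxing integrality, the LP optimum is 37.00 at (u,v) = (6.5, 1.5), which is not an integer point.
(u,v)=(6,2) is feasible, giving 36.
(u,v)=(7,0) is feasible, giving 35.
(u,v)=(5,3) is feasible, giving 34.
No feasible integer point exceeds 36.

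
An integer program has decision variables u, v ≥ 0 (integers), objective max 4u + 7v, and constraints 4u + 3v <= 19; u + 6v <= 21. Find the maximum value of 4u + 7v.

Relaxing integrality, the LP optimum is 31.38 at (u,v) = (2.43, 3.1), which is not an integer point.
(u,v)=(2,3): 4·2+3·3=17≤19, 1·2+6·3=20≤21, objective 29.
(u,v)=(3,2): 4·3+3·2=18≤19, 1·3+6·2=15≤21, objective 26.
(u,v)=(1,3): 4·1+3·3=13≤19, 1·1+6·3=19≤21, objective 25.
No feasible integer point exceeds 29.

29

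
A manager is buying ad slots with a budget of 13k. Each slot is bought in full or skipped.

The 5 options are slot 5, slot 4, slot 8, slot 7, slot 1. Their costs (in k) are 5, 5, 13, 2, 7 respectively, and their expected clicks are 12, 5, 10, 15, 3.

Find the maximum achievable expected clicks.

Allowing fractional choices, the relaxed optimum would be about 32.8, but ad slots are indivisible.
slot 5 + slot 4 + slot 7: cost 5 + 5 + 2 = 12 ≤ 13, expected clicks 12 + 5 + 15 = 32.
slot 4 + slot 7: cost 5 + 2 = 7 ≤ 13, expected clicks 5 + 15 = 20.
slot 5 + slot 7: cost 5 + 2 = 7 ≤ 13, expected clicks 12 + 15 = 27.
Best is slot 5, slot 4, and slot 7 with total expected clicks 32.

32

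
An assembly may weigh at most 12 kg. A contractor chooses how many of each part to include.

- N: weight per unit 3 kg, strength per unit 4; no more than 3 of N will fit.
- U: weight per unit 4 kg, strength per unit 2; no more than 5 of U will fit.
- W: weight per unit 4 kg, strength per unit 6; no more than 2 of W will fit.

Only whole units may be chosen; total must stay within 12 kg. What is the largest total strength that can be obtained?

16

This is a bounded integer knapsack.
1×N and 2×W: weight 11 ≤ 12, strength 1·4 + 2·6 = 16.
1×U and 2×W: weight 12 ≤ 12, strength 1·2 + 2·6 = 14.
Best is 16.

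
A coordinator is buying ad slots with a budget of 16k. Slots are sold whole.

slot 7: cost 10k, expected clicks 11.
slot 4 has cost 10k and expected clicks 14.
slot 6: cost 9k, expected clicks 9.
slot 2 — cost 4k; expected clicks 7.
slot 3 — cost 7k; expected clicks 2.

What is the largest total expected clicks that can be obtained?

slot 6 + slot 2: cost 9 + 4 = 13 ≤ 16, expected clicks 9 + 7 = 16.
slot 7 + slot 2: cost 10 + 4 = 14 ≤ 16, expected clicks 11 + 7 = 18.
slot 4 + slot 2: cost 10 + 4 = 14 ≤ 16, expected clicks 14 + 7 = 21.
Best is slot 4 and slot 2 with total expected clicks 21.

21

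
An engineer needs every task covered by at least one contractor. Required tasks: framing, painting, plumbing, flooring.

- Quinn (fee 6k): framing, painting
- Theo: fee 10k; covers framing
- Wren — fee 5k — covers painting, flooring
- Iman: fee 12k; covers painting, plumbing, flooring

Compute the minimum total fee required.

18

The greedy cost-per-new-task heuristic would pick Wren, Quinn, and Iman for 23, but a cheaper cover exists.
Choose Quinn and Iman: together they cover framing, painting, plumbing, flooring — every task.
Total fee: 6 + 12 = 18.
No cover costs less than 18.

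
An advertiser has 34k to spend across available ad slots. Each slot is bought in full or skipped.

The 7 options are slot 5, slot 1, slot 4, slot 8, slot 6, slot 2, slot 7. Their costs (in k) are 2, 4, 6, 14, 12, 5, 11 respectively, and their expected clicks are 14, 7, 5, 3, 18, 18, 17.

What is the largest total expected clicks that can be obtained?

slot 5 + slot 6 + slot 2 + slot 7: cost 2 + 12 + 5 + 11 = 30 ≤ 34, expected clicks 14 + 18 + 18 + 17 = 67.
slot 5 + slot 1 + slot 4 + slot 6 + slot 2: cost 2 + 4 + 6 + 12 + 5 = 29 ≤ 34, expected clicks 14 + 7 + 5 + 18 + 18 = 62.
slot 5 + slot 1 + slot 6 + slot 2 + slot 7: cost 2 + 4 + 12 + 5 + 11 = 34 ≤ 34, expected clicks 14 + 7 + 18 + 18 + 17 = 74.
Best is slot 5, slot 1, slot 6, slot 2, and slot 7 with total expected clicks 74.

74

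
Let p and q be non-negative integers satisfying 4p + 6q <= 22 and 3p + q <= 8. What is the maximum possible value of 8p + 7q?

Relaxing integrality, the LP optimum is 31.86 at (p,q) = (1.86, 2.43), which is not an integer point.
(p,q)=(2,2): 4·2+6·2=20≤22, 3·2+1·2=8≤8, objective 30.
(p,q)=(1,3): 4·1+6·3=22≤22, 3·1+1·3=6≤8, objective 29.
(p,q)=(2,1): 4·2+6·1=14≤22, 3·2+1·1=7≤8, objective 23.
(p,q)=(1,2): 4·1+6·2=16≤22, 3·1+1·2=5≤8, objective 22.
Maximum is 30 at (p,q)=(2,2).

30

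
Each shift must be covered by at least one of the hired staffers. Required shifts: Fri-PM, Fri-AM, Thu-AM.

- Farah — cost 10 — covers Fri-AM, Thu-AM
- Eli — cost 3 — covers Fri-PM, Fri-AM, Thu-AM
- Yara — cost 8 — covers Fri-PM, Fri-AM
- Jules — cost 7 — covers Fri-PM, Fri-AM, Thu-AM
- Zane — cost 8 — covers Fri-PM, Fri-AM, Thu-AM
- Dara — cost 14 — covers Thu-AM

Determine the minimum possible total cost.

This is a weighted set-cover instance.
Eli alone covers Fri-PM, Fri-AM, Thu-AM — every shift.
Total cost: 3.
No cover costs less than 3.

3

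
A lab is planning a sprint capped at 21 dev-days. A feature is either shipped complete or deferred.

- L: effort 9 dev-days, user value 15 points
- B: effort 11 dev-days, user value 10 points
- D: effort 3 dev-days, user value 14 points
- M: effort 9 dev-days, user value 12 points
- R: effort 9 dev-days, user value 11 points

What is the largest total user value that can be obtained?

41

L + D + R: effort 9 + 3 + 9 = 21 ≤ 21, user value 15 + 14 + 11 = 40.
L + D + M: effort 9 + 3 + 9 = 21 ≤ 21, user value 15 + 14 + 12 = 41.
D + M + R: effort 3 + 9 + 9 = 21 ≤ 21, user value 14 + 12 + 11 = 37.
Best is L, D, and M with total user value 41.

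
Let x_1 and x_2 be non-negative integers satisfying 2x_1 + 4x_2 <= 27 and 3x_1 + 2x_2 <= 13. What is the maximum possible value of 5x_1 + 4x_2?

Relaxing integrality, the LP optimum is 26.00 at (x_1,x_2) = (0, 6.5), which is not an integer point.
(x_1,x_2)=(1,5): 2·1+4·5=22≤27, 3·1+2·5=13≤13, objective 25.
(x_1,x_2)=(0,6): 2·0+4·6=24≤27, 3·0+2·6=12≤13, objective 24.
(x_1,x_2)=(1,4): 2·1+4·4=18≤27, 3·1+2·4=11≤13, objective 21.
The best lattice point is (1,5), giving 25.

25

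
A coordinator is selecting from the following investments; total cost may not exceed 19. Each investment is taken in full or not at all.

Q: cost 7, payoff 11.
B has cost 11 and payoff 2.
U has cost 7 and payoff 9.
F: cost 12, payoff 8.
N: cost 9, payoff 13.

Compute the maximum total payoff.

24

Allowing fractional choices, the relaxed optimum would be about 27.9, but investments are indivisible.
U + N: cost 7 + 9 = 16 ≤ 19, payoff 9 + 13 = 22.
Q + U: cost 7 + 7 = 14 ≤ 19, payoff 11 + 9 = 20.
Q + N: cost 7 + 9 = 16 ≤ 19, payoff 11 + 13 = 24.
Best is Q and N with total payoff 24.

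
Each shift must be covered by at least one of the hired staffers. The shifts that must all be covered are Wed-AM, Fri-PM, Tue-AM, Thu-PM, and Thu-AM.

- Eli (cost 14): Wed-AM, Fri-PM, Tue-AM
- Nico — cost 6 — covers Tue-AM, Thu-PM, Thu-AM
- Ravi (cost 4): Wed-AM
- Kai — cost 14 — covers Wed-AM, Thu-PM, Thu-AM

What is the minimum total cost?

20

The greedy cost-per-new-shift heuristic would pick Nico, Ravi, and Eli for 24, but a cheaper cover exists.
Choose Eli and Nico: together they cover Wed-AM, Fri-PM, Tue-AM, Thu-PM, Thu-AM — every shift.
Total cost: 14 + 6 = 20.
No cover costs less than 20.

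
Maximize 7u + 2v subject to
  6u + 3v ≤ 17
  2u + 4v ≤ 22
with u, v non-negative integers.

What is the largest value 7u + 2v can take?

(u,v)=(2,1): 6·2+3·1=15≤17, 2·2+4·1=8≤22, objective 16.
(u,v)=(2,0): 6·2+3·0=12≤17, 2·2+4·0=4≤22, objective 14.
(u,v)=(1,2): 6·1+3·2=12≤17, 2·1+4·2=10≤22, objective 11.
(u,v)=(1,1): 6·1+3·1=9≤17, 2·1+4·1=6≤22, objective 9.
No feasible integer point exceeds 16.

16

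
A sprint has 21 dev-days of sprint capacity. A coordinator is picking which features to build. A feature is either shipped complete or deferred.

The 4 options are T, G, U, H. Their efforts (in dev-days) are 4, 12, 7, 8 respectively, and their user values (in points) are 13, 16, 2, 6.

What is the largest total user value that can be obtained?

Allowing fractional choices, the relaxed optimum would be about 32.8, but features are indivisible.
T + G: effort 4 + 12 = 16 ≤ 21, user value 13 + 16 = 29.
G + H: effort 12 + 8 = 20 ≤ 21, user value 16 + 6 = 22.
Best is T and G with total user value 29.

29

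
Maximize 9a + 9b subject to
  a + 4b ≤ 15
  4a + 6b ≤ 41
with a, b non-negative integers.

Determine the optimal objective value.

Relaxing integrality, the LP optimum is 92.25 at (a,b) = (10.2, 0), which is not an integer point.
(a,b)=(10,0): 1·10+4·0=10≤15, 4·10+6·0=40≤41, objective 90.
(a,b)=(9,0): 1·9+4·0=9≤15, 4·9+6·0=36≤41, objective 81.
The best lattice point is (10,0), giving 90.

90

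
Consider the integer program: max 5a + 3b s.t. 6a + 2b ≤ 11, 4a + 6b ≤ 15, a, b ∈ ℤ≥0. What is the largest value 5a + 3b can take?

(a,b)=(1,1): 6·1+2·1=8≤11, 4·1+6·1=10≤15, objective 8.
(a,b)=(0,2): 6·0+2·2=4≤11, 4·0+6·2=12≤15, objective 6.
(a,b)=(1,0): 6·1+2·0=6≤11, 4·1+6·0=4≤15, objective 5.
The best lattice point is (1,1), giving 8.

8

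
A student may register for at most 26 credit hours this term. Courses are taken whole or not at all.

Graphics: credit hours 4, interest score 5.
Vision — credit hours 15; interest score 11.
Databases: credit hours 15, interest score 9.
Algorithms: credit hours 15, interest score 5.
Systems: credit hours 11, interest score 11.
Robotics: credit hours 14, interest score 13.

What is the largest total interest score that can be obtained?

24

Allowing fractional choices, the relaxed optimum would be about 26.2, but courses are indivisible.
Systems + Robotics: credit hours 11 + 14 = 25 ≤ 26, interest score 11 + 13 = 24.
Databases + Systems: credit hours 15 + 11 = 26 ≤ 26, interest score 9 + 11 = 20.
Vision + Systems: credit hours 15 + 11 = 26 ≤ 26, interest score 11 + 11 = 22.
Best is Systems and Robotics with total interest score 24.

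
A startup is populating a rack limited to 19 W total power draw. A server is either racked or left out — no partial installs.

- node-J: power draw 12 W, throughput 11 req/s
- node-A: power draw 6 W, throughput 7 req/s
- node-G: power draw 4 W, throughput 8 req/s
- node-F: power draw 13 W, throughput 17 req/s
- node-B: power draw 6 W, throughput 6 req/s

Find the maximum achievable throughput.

Treat it as a binary knapsack problem.
node-F + node-B: power draw 13 + 6 = 19 ≤ 19, throughput 17 + 6 = 23.
node-G + node-F: power draw 4 + 13 = 17 ≤ 19, throughput 8 + 17 = 25.
node-A + node-F: power draw 6 + 13 = 19 ≤ 19, throughput 7 + 17 = 24.
Best is node-G and node-F with total throughput 25.

25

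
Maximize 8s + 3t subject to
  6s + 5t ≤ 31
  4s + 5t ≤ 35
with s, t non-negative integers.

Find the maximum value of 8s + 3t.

40

(s,t)=(5,0): 6·5+5·0=30≤31, 4·5+5·0=20≤35, objective 40.
(s,t)=(4,1): 6·4+5·1=29≤31, 4·4+5·1=21≤35, objective 35.
(s,t)=(4,0): 6·4+5·0=24≤31, 4·4+5·0=16≤35, objective 32.
Maximum is 40 at (s,t)=(5,0).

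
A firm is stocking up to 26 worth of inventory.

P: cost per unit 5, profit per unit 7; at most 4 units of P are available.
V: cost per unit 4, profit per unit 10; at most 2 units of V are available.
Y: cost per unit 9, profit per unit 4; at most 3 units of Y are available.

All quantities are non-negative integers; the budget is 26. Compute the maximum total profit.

This is a bounded integer knapsack.
3×P and 2×V: cost 23 ≤ 26, profit 3·7 + 2·10 = 41.
4×P and 1×V: cost 24 ≤ 26, profit 4·7 + 1·10 = 38.
Best is 41.

41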